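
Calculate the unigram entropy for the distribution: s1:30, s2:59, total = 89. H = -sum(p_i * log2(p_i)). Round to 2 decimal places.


Computing entropy H = -sum(p_i * log2(p_i)):
  s1: p = 30/89 = 0.3371, -p*log2(p) = 0.5288
  s2: p = 59/89 = 0.6629, -p*log2(p) = 0.3932
H = sum of terms = 0.9220
Rounded to 2 decimals: 0.92

0.92


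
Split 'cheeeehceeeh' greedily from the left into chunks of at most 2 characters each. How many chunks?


'cheeeehceeeh' has 12 characters.
Chunking with max size 2:
  Chunk 1: 'ch' (positions 0-1)
  Chunk 2: 'ee' (positions 2-3)
  Chunk 3: 'ee' (positions 4-5)
  Chunk 4: 'hc' (positions 6-7)
  Chunk 5: 'ee' (positions 8-9)
  Chunk 6: 'eh' (positions 10-11)
Total chunks: ceil(12 / 2) = 6

6


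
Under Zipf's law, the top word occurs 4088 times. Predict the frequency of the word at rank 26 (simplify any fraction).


Zipf's law: freq(rank) = f1 / rank
f1 = 4088, rank = 26
freq = 4088 / 26
GCD(4088, 26) = 2
Simplified: 2044/13

2044/13


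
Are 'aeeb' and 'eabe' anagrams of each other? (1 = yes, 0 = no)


Sort characters of 'aeeb': 'abee'
Sort characters of 'eabe': 'abee'
Sorted forms match -> they ARE anagrams
Result: 1

1


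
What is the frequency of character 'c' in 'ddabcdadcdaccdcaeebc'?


Scanning 'ddabcdadcdaccdcaeebc' for 'c':
  Position 4: 'c' -> MATCH (count: 1)
  Position 8: 'c' -> MATCH (count: 2)
  Position 11: 'c' -> MATCH (count: 3)
  Position 12: 'c' -> MATCH (count: 4)
  Position 14: 'c' -> MATCH (count: 5)
  Position 19: 'c' -> MATCH (count: 6)
Total occurrences of 'c': 6

6


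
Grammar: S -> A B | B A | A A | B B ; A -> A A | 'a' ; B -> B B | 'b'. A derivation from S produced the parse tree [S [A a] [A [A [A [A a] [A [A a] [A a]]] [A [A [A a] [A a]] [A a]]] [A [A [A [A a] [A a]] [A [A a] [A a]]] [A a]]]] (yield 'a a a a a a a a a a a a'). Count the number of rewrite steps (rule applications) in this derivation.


Every bracketed nonterminal node [X ...] in the tree is produced by exactly one rule application.
Reading the tree off as a leftmost derivation:
  Step 1: S  =>  A A   (applied S -> A A)
  Step 2: A A  =>  a A   (applied A -> a)
  Step 3: a A  =>  a A A   (applied A -> A A)
  Step 4: a A A  =>  a A A A   (applied A -> A A)
  Step 5: a A A A  =>  a A A A A   (applied A -> A A)
  Step 6: a A A A A  =>  a a A A A   (applied A -> a)
  Step 7: a a A A A  =>  a a A A A A   (applied A -> A A)
  Step 8: a a A A A A  =>  a a a A A A   (applied A -> a)
  Step 9: a a a A A A  =>  a a a a A A   (applied A -> a)
  Step 10: a a a a A A  =>  a a a a A A A   (applied A -> A A)
  Step 11: a a a a A A A  =>  a a a a A A A A   (applied A -> A A)
  Step 12: a a a a A A A A  =>  a a a a a A A A   (applied A -> a)
  Step 13: a a a a a A A A  =>  a a a a a a A A   (applied A -> a)
  Step 14: a a a a a a A A  =>  a a a a a a a A   (applied A -> a)
  Step 15: a a a a a a a A  =>  a a a a a a a A A   (applied A -> A A)
  Step 16: a a a a a a a A A  =>  a a a a a a a A A A   (applied A -> A A)
  Step 17: a a a a a a a A A A  =>  a a a a a a a A A A A   (applied A -> A A)
  Step 18: a a a a a a a A A A A  =>  a a a a a a a a A A A   (applied A -> a)
  Step 19: a a a a a a a a A A A  =>  a a a a a a a a a A A   (applied A -> a)
  Step 20: a a a a a a a a a A A  =>  a a a a a a a a a A A A   (applied A -> A A)
  Step 21: a a a a a a a a a A A A  =>  a a a a a a a a a a A A   (applied A -> a)
  Step 22: a a a a a a a a a a A A  =>  a a a a a a a a a a a A   (applied A -> a)
  Step 23: a a a a a a a a a a a A  =>  a a a a a a a a a a a a   (applied A -> a)
Final yield: a a a a a a a a a a a a
Total rewrite steps: 23

23


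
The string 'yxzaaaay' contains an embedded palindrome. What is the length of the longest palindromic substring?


Scanning 'yxzaaaay' for palindromic substrings.
Substring at positions 3-6: 'aaaa'.
Check: reverse('aaaa') = 'aaaa' -> palindrome confirmed.
Neighbouring characters ('z' / 'y') break symmetry, so it cannot extend further.
No longer palindromic substring exists; longest length = 4

4


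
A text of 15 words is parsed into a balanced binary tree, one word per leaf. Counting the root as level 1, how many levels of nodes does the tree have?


In a balanced binary tree with n leaves the deepest leaf is ceil(log2(n)) edges below the root,
so counting node levels inclusive of root and leaves gives ceil(log2(n)) + 1 levels.
log2(15) = 3.9069
ceil(3.9069) = 4
levels = 4 + 1 = 5

5


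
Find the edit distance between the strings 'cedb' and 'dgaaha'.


Building DP table for s1='cedb' (len 4) and s2='dgaaha' (len 6):
       d  g  a  a  h  a
    0  1  2  3  4  5  6
  c 1  1  2  3  4  5  6
  e 2  2  2  3  4  5  6
  d 3  2  3  3  4  5  6
  b 4  3  3  4  4  5  6
Edit distance = dp[4][6] = 6

6


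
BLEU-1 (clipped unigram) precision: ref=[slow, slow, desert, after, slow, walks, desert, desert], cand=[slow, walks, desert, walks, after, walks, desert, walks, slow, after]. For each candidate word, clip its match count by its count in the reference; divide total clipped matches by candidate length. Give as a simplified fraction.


Reference word counts: {'after': 1, 'desert': 3, 'slow': 3, 'walks': 1}
Checking each candidate word (with clipping):
  'slow' -> in reference (ref count 3, used 1/3) -> match (matches: 1)
  'walks' -> in reference (ref count 1, used 1/1) -> match (matches: 2)
  'desert' -> in reference (ref count 3, used 1/3) -> match (matches: 3)
  'walks' -> ref count 1 already used up (1/1) -> clipped, no match (matches: 3)
  'after' -> in reference (ref count 1, used 1/1) -> match (matches: 4)
  'walks' -> ref count 1 already used up (1/1) -> clipped, no match (matches: 4)
  'desert' -> in reference (ref count 3, used 2/3) -> match (matches: 5)
  'walks' -> ref count 1 already used up (1/1) -> clipped, no match (matches: 5)
  'slow' -> in reference (ref count 3, used 2/3) -> match (matches: 6)
  'after' -> ref count 1 already used up (1/1) -> clipped, no match (matches: 6)
Clipped matches: 6, Candidate length: 10
Precision = 6/10 = 3/5

3/5


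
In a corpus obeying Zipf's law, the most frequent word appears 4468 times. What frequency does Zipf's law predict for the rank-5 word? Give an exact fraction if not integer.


Zipf's law: freq(rank) = f1 / rank
f1 = 4468, rank = 5
freq = 4468 / 5
GCD(4468, 5) = 1
Simplified: 4468/5

4468/5


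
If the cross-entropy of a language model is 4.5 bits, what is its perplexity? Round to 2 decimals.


Perplexity formula: PP = 2^H
H = 4.5
PP = 2^4.5
Decompose: 2^4.5 = 2^4 * 2^0.5 = 2^4 * sqrt(2)
2^4 = 16, sqrt(2) ~ 1.4142136
PP ~ 16 * 1.4142136 = 22.6274176
Rounded to 2 decimals: 22.63

22.63


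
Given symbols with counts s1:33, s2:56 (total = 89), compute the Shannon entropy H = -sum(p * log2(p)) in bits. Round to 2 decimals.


Computing entropy H = -sum(p_i * log2(p_i)):
  s1: p = 33/89 = 0.3708, -p*log2(p) = 0.5307
  s2: p = 56/89 = 0.6292, -p*log2(p) = 0.4206
H = sum of terms = 0.9513
Rounded to 2 decimals: 0.95

0.95


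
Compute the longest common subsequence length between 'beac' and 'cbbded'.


DP table for LCS of 'beac' and 'cbbded':
       c  b  b  d  e  d
    0  0  0  0  0  0  0
  b 0  0  1  1  1  1  1
  e 0  0  1  1  1  2  2
  a 0  0  1  1  1  2  2
  c 0  1  1  1  1  2  2
LCS: 'be'
LCS length = 2

2


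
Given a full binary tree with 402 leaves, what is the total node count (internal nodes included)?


Leaf nodes (terminals): 402
Internal nodes = n - 1 = 402 - 1 = 401
Total = leaves + internal = 402 + 401 = 803

803


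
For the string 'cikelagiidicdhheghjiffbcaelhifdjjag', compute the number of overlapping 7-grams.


String 'cikelagiidicdhheghjiffbcaelhifdjjag' has length L = 35.
Number of overlapping n-grams = L - n + 1
Substituting: 35 - 7 + 1 = 29

29


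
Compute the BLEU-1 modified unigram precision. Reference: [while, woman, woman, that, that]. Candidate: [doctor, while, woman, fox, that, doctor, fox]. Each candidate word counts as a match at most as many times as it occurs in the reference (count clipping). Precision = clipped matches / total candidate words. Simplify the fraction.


Reference word counts: {'that': 2, 'while': 1, 'woman': 2}
Checking each candidate word (with clipping):
  'doctor' -> not in reference -> no match (matches: 0)
  'while' -> in reference (ref count 1, used 1/1) -> match (matches: 1)
  'woman' -> in reference (ref count 2, used 1/2) -> match (matches: 2)
  'fox' -> not in reference -> no match (matches: 2)
  'that' -> in reference (ref count 2, used 1/2) -> match (matches: 3)
  'doctor' -> not in reference -> no match (matches: 3)
  'fox' -> not in reference -> no match (matches: 3)
Clipped matches: 3, Candidate length: 7
Precision = 3/7

3/7


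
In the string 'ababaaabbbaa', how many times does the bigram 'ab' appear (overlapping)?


Scanning 'ababaaabbbaa' for bigram 'ab':
  Position 0: 'ab' -> MATCH
  Position 1: 'ba' -> no
  Position 2: 'ab' -> MATCH
  Position 3: 'ba' -> no
  Position 4: 'aa' -> no
  Position 5: 'aa' -> no
  Position 6: 'ab' -> MATCH
  Position 7: 'bb' -> no
  Position 8: 'bb' -> no
  Position 9: 'ba' -> no
  Position 10: 'aa' -> no
Total matches: 3

3


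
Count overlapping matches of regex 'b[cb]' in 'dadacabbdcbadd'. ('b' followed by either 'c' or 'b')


Pattern: b[cb] means 'b' followed by either 'c' or 'b'.
Scanning 'dadacabbdcbadd' position-by-position:
  Pos 0: window 'da' -> no
  Pos 1: window 'ad' -> no
  Pos 2: window 'da' -> no
  Pos 3: window 'ac' -> no
  Pos 4: window 'ca' -> no
  Pos 5: window 'ab' -> no
  Pos 6: window 'bb' -> MATCH
  Pos 7: window 'bd' -> no
  Pos 8: window 'dc' -> no
  Pos 9: window 'cb' -> no
  Pos 10: window 'ba' -> no
  Pos 11: window 'ad' -> no
  Pos 12: window 'dd' -> no
  Pos 13: window 'd' -> no
Total matches: 1

1


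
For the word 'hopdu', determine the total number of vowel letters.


Scanning each character of 'hopdu':
  Position 1: 'h' -> consonant (running count: 0)
  Position 2: 'o' -> vowel (running count: 1)
  Position 3: 'p' -> consonant (running count: 1)
  Position 4: 'd' -> consonant (running count: 1)
  Position 5: 'u' -> vowel (running count: 2)
Total vowels: 2

2


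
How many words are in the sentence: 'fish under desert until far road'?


Counting words by splitting on spaces:
  Word 1: 'fish'
  Word 2: 'under'
  Word 3: 'desert'
  Word 4: 'until'
  Word 5: 'far'
  Word 6: 'road'
Total words: 6

6


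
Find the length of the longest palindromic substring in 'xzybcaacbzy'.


Scanning 'xzybcaacbzy' for palindromic substrings.
Substring at positions 3-8: 'bcaacb'.
Check: reverse('bcaacb') = 'bcaacb' -> palindrome confirmed.
Neighbouring characters ('y' / 'z') break symmetry, so it cannot extend further.
No longer palindromic substring exists; longest length = 6

6


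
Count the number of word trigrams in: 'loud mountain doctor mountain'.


Word trigrams from [4] words:
  Trigram 1: (loud mountain doctor)
  Trigram 2: (mountain doctor mountain)
Total word trigrams: 4 - 2 = 2

2


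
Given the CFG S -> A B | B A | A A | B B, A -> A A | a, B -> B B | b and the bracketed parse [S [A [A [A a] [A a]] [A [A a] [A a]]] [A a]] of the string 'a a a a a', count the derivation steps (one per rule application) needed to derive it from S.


Every bracketed nonterminal node [X ...] in the tree is produced by exactly one rule application.
Reading the tree off as a leftmost derivation:
  Step 1: S  =>  A A   (applied S -> A A)
  Step 2: A A  =>  A A A   (applied A -> A A)
  Step 3: A A A  =>  A A A A   (applied A -> A A)
  Step 4: A A A A  =>  a A A A   (applied A -> a)
  Step 5: a A A A  =>  a a A A   (applied A -> a)
  Step 6: a a A A  =>  a a A A A   (applied A -> A A)
  Step 7: a a A A A  =>  a a a A A   (applied A -> a)
  Step 8: a a a A A  =>  a a a a A   (applied A -> a)
  Step 9: a a a a A  =>  a a a a a   (applied A -> a)
Final yield: a a a a a
Total rewrite steps: 9

9


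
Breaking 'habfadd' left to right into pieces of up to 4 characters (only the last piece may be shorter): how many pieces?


'habfadd' has 7 characters.
Chunking with max size 4:
  Chunk 1: 'habf' (positions 0-3)
  Chunk 2: 'add' (positions 4-6)
Total chunks: ceil(7 / 4) = 2

2


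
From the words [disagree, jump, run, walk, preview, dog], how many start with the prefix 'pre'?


Checking each word for prefix 'pre':
  'disagree' -> no (count: 0)
  'jump' -> no (count: 0)
  'run' -> no (count: 0)
  'walk' -> no (count: 0)
  'preview' -> YES, starts with 'pre' (count: 1)
  'dog' -> no (count: 1)
Total with prefix 'pre': 1

1


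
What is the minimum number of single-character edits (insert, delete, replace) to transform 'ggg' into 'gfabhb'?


Building DP table for s1='ggg' (len 3) and s2='gfabhb' (len 6):
       g  f  a  b  h  b
    0  1  2  3  4  5  6
  g 1  0  1  2  3  4  5
  g 2  1  1  2  3  4  5
  g 3  2  2  2  3  4  5
Edit distance = dp[3][6] = 5

5


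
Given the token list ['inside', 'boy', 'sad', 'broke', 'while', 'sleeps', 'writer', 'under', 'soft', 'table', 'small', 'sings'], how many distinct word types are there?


Listing all tokens and tracking unique types:
  Token 1: 'inside' -> NEW (unique so far: 1)
  Token 2: 'boy' -> NEW (unique so far: 2)
  Token 3: 'sad' -> NEW (unique so far: 3)
  Token 4: 'broke' -> NEW (unique so far: 4)
  Token 5: 'while' -> NEW (unique so far: 5)
  Token 6: 'sleeps' -> NEW (unique so far: 6)
  Token 7: 'writer' -> NEW (unique so far: 7)
  Token 8: 'under' -> NEW (unique so far: 8)
  Token 9: 'soft' -> NEW (unique so far: 9)
  Token 10: 'table' -> NEW (unique so far: 10)
  Token 11: 'small' -> NEW (unique so far: 11)
  Token 12: 'sings' -> NEW (unique so far: 12)
Unique types: ('boy', 'broke', 'inside', 'sad', 'sings', 'sleeps', 'small', 'soft', 'table', 'under', 'while', 'writer')
Vocabulary size: 12

12


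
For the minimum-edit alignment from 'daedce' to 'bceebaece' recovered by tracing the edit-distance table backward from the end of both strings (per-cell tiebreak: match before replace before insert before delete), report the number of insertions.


Edit distance = 6. Backtracking from cell (6, 9) with preference match > replace > insert > delete,
then listing the resulting alignment 'daedce' -> 'bceebaece' left to right:
  Step 1: insert 'b' [insertion #1]
  Step 2: replace d->c
  Step 3: replace a->e
  Step 4: keep 'e'
  Step 5: insert 'b' [insertion #2]
  Step 6: insert 'a' [insertion #3]
  Step 7: replace d->e
  Step 8: keep 'c'
  Step 9: keep 'e'
Total insertions: 3

3


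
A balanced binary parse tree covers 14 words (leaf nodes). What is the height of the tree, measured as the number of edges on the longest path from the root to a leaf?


In a balanced binary tree with n leaves the deepest leaf is ceil(log2(n)) edges below the root.
log2(14) = 3.8074
ceil(3.8074) = 4
height (edges) = 4

4


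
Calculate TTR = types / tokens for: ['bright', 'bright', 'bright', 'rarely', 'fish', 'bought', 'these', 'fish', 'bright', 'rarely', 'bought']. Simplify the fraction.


Tokens: 11
Unique types: ('bought', 'bright', 'fish', 'rarely', 'these') = 5
TTR = 5/11
Already in lowest terms.

5/11


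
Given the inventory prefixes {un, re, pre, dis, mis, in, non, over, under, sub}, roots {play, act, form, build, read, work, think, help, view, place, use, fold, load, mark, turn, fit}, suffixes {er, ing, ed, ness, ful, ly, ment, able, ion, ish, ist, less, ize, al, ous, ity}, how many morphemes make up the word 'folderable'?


Segmenting 'folderable' against the inventory:
  'fold' -> root (morpheme 1)
  'er' -> suffix (morpheme 2)
  'able' -> suffix (morpheme 3)
Total morphemes: 3

3


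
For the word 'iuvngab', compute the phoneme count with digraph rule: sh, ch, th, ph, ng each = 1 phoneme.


Parsing 'iuvngab' greedily, digraphs first:
  'i' -> vowel phoneme (phonemes so far: 1)
  'u' -> vowel phoneme (phonemes so far: 2)
  'v' -> consonant phoneme (phonemes so far: 3)
  'ng' -> digraph (1 consonant phoneme) (phonemes so far: 4)
  'a' -> vowel phoneme (phonemes so far: 5)
  'b' -> consonant phoneme (phonemes so far: 6)
Total phonemes: 6

6


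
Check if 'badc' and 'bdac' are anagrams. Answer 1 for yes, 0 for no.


Sort characters of 'badc': 'abcd'
Sort characters of 'bdac': 'abcd'
Sorted forms match -> they ARE anagrams
Result: 1

1


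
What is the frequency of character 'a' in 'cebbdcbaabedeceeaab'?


Scanning 'cebbdcbaabedeceeaab' for 'a':
  Position 7: 'a' -> MATCH (count: 1)
  Position 8: 'a' -> MATCH (count: 2)
  Position 16: 'a' -> MATCH (count: 3)
  Position 17: 'a' -> MATCH (count: 4)
Total occurrences of 'a': 4

4


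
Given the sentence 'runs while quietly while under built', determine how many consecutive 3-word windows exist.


Word trigrams from [6] words:
  Trigram 1: (runs while quietly)
  Trigram 2: (while quietly while)
  Trigram 3: (quietly while under)
  Trigram 4: (while under built)
Total word trigrams: 6 - 2 = 4

4


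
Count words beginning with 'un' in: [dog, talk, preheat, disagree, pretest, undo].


Checking each word for prefix 'un':
  'dog' -> no (count: 0)
  'talk' -> no (count: 0)
  'preheat' -> no (count: 0)
  'disagree' -> no (count: 0)
  'pretest' -> no (count: 0)
  'undo' -> YES, starts with 'un' (count: 1)
Total with prefix 'un': 1

1


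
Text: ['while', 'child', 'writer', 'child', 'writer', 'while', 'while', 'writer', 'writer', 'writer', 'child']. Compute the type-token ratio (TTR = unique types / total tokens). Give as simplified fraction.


Tokens: 11
Unique types: ('child', 'while', 'writer') = 3
TTR = 3/11
Already in lowest terms.

3/11


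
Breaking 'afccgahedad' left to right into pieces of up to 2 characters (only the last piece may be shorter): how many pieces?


'afccgahedad' has 11 characters.
Chunking with max size 2:
  Chunk 1: 'af' (positions 0-1)
  Chunk 2: 'cc' (positions 2-3)
  Chunk 3: 'ga' (positions 4-5)
  Chunk 4: 'he' (positions 6-7)
  Chunk 5: 'da' (positions 8-9)
  Chunk 6: 'd' (positions 10-10)
Total chunks: ceil(11 / 2) = 6

6


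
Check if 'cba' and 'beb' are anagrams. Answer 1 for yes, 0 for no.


Sort characters of 'cba': 'abc'
Sort characters of 'beb': 'bbe'
Sorted forms differ -> they are NOT anagrams
Result: 0

0


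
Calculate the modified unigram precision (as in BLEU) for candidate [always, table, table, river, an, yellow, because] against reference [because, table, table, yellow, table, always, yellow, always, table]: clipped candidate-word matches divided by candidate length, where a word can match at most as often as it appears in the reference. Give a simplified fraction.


Reference word counts: {'always': 2, 'because': 1, 'table': 4, 'yellow': 2}
Checking each candidate word (with clipping):
  'always' -> in reference (ref count 2, used 1/2) -> match (matches: 1)
  'table' -> in reference (ref count 4, used 1/4) -> match (matches: 2)
  'table' -> in reference (ref count 4, used 2/4) -> match (matches: 3)
  'river' -> not in reference -> no match (matches: 3)
  'an' -> not in reference -> no match (matches: 3)
  'yellow' -> in reference (ref count 2, used 1/2) -> match (matches: 4)
  'because' -> in reference (ref count 1, used 1/1) -> match (matches: 5)
Clipped matches: 5, Candidate length: 7
Precision = 5/7

5/7


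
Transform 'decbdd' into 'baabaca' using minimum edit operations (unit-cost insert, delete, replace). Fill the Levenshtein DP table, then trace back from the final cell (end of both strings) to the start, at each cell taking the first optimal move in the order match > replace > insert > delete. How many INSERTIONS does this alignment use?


Edit distance = 6. Backtracking from cell (6, 7) with preference match > replace > insert > delete,
then listing the resulting alignment 'decbdd' -> 'baabaca' left to right:
  Step 1: replace d->b
  Step 2: replace e->a
  Step 3: replace c->a
  Step 4: keep 'b'
  Step 5: insert 'a' [insertion #1]
  Step 6: replace d->c
  Step 7: replace d->a
Total insertions: 1

1


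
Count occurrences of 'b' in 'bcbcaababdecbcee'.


Scanning 'bcbcaababdecbcee' for 'b':
  Position 0: 'b' -> MATCH (count: 1)
  Position 2: 'b' -> MATCH (count: 2)
  Position 6: 'b' -> MATCH (count: 3)
  Position 8: 'b' -> MATCH (count: 4)
  Position 12: 'b' -> MATCH (count: 5)
Total occurrences of 'b': 5

5


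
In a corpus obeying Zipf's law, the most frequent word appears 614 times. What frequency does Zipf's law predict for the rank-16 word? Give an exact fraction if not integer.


Zipf's law: freq(rank) = f1 / rank
f1 = 614, rank = 16
freq = 614 / 16
GCD(614, 16) = 2
Simplified: 307/8

307/8


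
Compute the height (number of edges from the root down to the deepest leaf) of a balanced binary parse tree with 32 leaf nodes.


In a balanced binary tree with n leaves the deepest leaf is ceil(log2(n)) edges below the root.
log2(32) = 5.0000
ceil(5.0000) = 5
height (edges) = 5

5


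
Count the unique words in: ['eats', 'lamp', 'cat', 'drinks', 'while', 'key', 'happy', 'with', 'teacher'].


Listing all tokens and tracking unique types:
  Token 1: 'eats' -> NEW (unique so far: 1)
  Token 2: 'lamp' -> NEW (unique so far: 2)
  Token 3: 'cat' -> NEW (unique so far: 3)
  Token 4: 'drinks' -> NEW (unique so far: 4)
  Token 5: 'while' -> NEW (unique so far: 5)
  Token 6: 'key' -> NEW (unique so far: 6)
  Token 7: 'happy' -> NEW (unique so far: 7)
  Token 8: 'with' -> NEW (unique so far: 8)
  Token 9: 'teacher' -> NEW (unique so far: 9)
Unique types: ('cat', 'drinks', 'eats', 'happy', 'key', 'lamp', 'teacher', 'while', 'with')
Vocabulary size: 9

9


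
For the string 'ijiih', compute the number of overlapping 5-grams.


String 'ijiih' has length L = 5.
Number of overlapping n-grams = L - n + 1
Substituting: 5 - 5 + 1 = 1

1


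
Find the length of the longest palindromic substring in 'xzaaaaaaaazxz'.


Scanning 'xzaaaaaaaazxz' for palindromic substrings.
Substring at positions 0-11: 'xzaaaaaaaazx'.
Check: reverse('xzaaaaaaaazx') = 'xzaaaaaaaazx' -> palindrome confirmed.
Neighbouring characters ('-' / 'z') break symmetry, so it cannot extend further.
No longer palindromic substring exists; longest length = 12

12


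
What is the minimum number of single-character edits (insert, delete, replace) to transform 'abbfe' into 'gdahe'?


Building DP table for s1='abbfe' (len 5) and s2='gdahe' (len 5):
       g  d  a  h  e
    0  1  2  3  4  5
  a 1  1  2  2  3  4
  b 2  2  2  3  3  4
  b 3  3  3  3  4  4
  f 4  4  4  4  4  5
  e 5  5  5  5  5  4
Edit distance = dp[5][5] = 4

4


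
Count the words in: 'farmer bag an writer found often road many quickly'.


Counting words by splitting on spaces:
  Word 1: 'farmer'
  Word 2: 'bag'
  Word 3: 'an'
  Word 4: 'writer'
  Word 5: 'found'
  Word 6: 'often'
  Word 7: 'road'
  Word 8: 'many'
  Word 9: 'quickly'
Total words: 9

9


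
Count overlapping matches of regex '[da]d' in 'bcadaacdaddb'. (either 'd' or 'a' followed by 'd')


Pattern: [da]d means either 'd' or 'a' followed by 'd'.
Scanning 'bcadaacdaddb' position-by-position:
  Pos 0: window 'bc' -> no
  Pos 1: window 'ca' -> no
  Pos 2: window 'ad' -> MATCH
  Pos 3: window 'da' -> no
  Pos 4: window 'aa' -> no
  Pos 5: window 'ac' -> no
  Pos 6: window 'cd' -> no
  Pos 7: window 'da' -> no
  Pos 8: window 'ad' -> MATCH
  Pos 9: window 'dd' -> MATCH
  Pos 10: window 'db' -> no
  Pos 11: window 'b' -> no
Total matches: 3

3


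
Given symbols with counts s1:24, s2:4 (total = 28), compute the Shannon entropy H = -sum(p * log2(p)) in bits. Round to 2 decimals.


Computing entropy H = -sum(p_i * log2(p_i)):
  s1: p = 24/28 = 0.8571, -p*log2(p) = 0.1906
  s2: p = 4/28 = 0.1429, -p*log2(p) = 0.4011
H = sum of terms = 0.5917
Rounded to 2 decimals: 0.59

0.59


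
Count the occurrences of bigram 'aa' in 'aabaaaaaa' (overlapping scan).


Scanning 'aabaaaaaa' for bigram 'aa':
  Position 0: 'aa' -> MATCH
  Position 1: 'ab' -> no
  Position 2: 'ba' -> no
  Position 3: 'aa' -> MATCH
  Position 4: 'aa' -> MATCH
  Position 5: 'aa' -> MATCH
  Position 6: 'aa' -> MATCH
  Position 7: 'aa' -> MATCH
Total matches: 6

6


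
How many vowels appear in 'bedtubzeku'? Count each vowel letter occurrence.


Scanning each character of 'bedtubzeku':
  Position 1: 'b' -> consonant (running count: 0)
  Position 2: 'e' -> vowel (running count: 1)
  Position 3: 'd' -> consonant (running count: 1)
  Position 4: 't' -> consonant (running count: 1)
  Position 5: 'u' -> vowel (running count: 2)
  Position 6: 'b' -> consonant (running count: 2)
  Position 7: 'z' -> consonant (running count: 2)
  Position 8: 'e' -> vowel (running count: 3)
  Position 9: 'k' -> consonant (running count: 3)
  Position 10: 'u' -> vowel (running count: 4)
Total vowels: 4

4


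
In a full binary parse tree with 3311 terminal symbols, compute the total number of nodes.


Leaf nodes (terminals): 3311
Internal nodes = n - 1 = 3311 - 1 = 3310
Total = leaves + internal = 3311 + 3310 = 6621

6621


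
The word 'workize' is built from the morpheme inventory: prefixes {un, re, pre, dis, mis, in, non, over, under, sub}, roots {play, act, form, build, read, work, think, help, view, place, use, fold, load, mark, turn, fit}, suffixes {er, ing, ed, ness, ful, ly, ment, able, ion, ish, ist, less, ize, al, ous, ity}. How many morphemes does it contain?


Segmenting 'workize' against the inventory:
  'work' -> root (morpheme 1)
  'ize' -> suffix (morpheme 2)
Total morphemes: 2

2


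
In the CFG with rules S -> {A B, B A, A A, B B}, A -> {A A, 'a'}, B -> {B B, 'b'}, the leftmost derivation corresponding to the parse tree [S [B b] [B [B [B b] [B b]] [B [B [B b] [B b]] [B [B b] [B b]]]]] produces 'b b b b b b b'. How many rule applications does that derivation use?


Every bracketed nonterminal node [X ...] in the tree is produced by exactly one rule application.
Reading the tree off as a leftmost derivation:
  Step 1: S  =>  B B   (applied S -> B B)
  Step 2: B B  =>  b B   (applied B -> b)
  Step 3: b B  =>  b B B   (applied B -> B B)
  Step 4: b B B  =>  b B B B   (applied B -> B B)
  Step 5: b B B B  =>  b b B B   (applied B -> b)
  Step 6: b b B B  =>  b b b B   (applied B -> b)
  Step 7: b b b B  =>  b b b B B   (applied B -> B B)
  Step 8: b b b B B  =>  b b b B B B   (applied B -> B B)
  Step 9: b b b B B B  =>  b b b b B B   (applied B -> b)
  Step 10: b b b b B B  =>  b b b b b B   (applied B -> b)
  Step 11: b b b b b B  =>  b b b b b B B   (applied B -> B B)
  Step 12: b b b b b B B  =>  b b b b b b B   (applied B -> b)
  Step 13: b b b b b b B  =>  b b b b b b b   (applied B -> b)
Final yield: b b b b b b b
Total rewrite steps: 13

13


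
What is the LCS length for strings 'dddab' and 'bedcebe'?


DP table for LCS of 'dddab' and 'bedcebe':
       b  e  d  c  e  b  e
    0  0  0  0  0  0  0  0
  d 0  0  0  1  1  1  1  1
  d 0  0  0  1  1  1  1  1
  d 0  0  0  1  1  1  1  1
  a 0  0  0  1  1  1  1  1
  b 0  1  1  1  1  1  2  2
LCS: 'db'
LCS length = 2

2


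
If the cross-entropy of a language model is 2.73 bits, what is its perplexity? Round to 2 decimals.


Perplexity formula: PP = 2^H
H = 2.73
PP = 2^2.73
Decompose: 2^2.73 = 2^2 * 2^0.73
2^2 = 4, 2^0.73 ~ 1.6586391
PP ~ 4 * 1.6586391 = 6.6345564
Rounded to 2 decimals: 6.63

6.63


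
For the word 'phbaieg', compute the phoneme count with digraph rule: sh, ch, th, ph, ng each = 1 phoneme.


Parsing 'phbaieg' greedily, digraphs first:
  'ph' -> digraph (1 consonant phoneme) (phonemes so far: 1)
  'b' -> consonant phoneme (phonemes so far: 2)
  'a' -> vowel phoneme (phonemes so far: 3)
  'i' -> vowel phoneme (phonemes so far: 4)
  'e' -> vowel phoneme (phonemes so far: 5)
  'g' -> consonant phoneme (phonemes so far: 6)
Total phonemes: 6

6


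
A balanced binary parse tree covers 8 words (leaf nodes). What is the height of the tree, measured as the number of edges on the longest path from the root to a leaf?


In a balanced binary tree with n leaves the deepest leaf is ceil(log2(n)) edges below the root.
log2(8) = 3.0000
ceil(3.0000) = 3
height (edges) = 3

3


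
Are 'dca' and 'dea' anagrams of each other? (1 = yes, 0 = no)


Sort characters of 'dca': 'acd'
Sort characters of 'dea': 'ade'
Sorted forms differ -> they are NOT anagrams
Result: 0

0


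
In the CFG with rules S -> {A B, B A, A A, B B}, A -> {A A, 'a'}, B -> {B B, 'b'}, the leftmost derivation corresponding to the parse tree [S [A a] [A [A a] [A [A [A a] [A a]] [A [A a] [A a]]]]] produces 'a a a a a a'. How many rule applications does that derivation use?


Every bracketed nonterminal node [X ...] in the tree is produced by exactly one rule application.
Reading the tree off as a leftmost derivation:
  Step 1: S  =>  A A   (applied S -> A A)
  Step 2: A A  =>  a A   (applied A -> a)
  Step 3: a A  =>  a A A   (applied A -> A A)
  Step 4: a A A  =>  a a A   (applied A -> a)
  Step 5: a a A  =>  a a A A   (applied A -> A A)
  Step 6: a a A A  =>  a a A A A   (applied A -> A A)
  Step 7: a a A A A  =>  a a a A A   (applied A -> a)
  Step 8: a a a A A  =>  a a a a A   (applied A -> a)
  Step 9: a a a a A  =>  a a a a A A   (applied A -> A A)
  Step 10: a a a a A A  =>  a a a a a A   (applied A -> a)
  Step 11: a a a a a A  =>  a a a a a a   (applied A -> a)
Final yield: a a a a a a
Total rewrite steps: 11

11


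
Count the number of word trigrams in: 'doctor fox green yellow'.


Word trigrams from [4] words:
  Trigram 1: (doctor fox green)
  Trigram 2: (fox green yellow)
Total word trigrams: 4 - 2 = 2

2


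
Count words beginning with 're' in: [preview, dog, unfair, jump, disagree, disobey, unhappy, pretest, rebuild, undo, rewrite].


Checking each word for prefix 're':
  'preview' -> no (count: 0)
  'dog' -> no (count: 0)
  'unfair' -> no (count: 0)
  'jump' -> no (count: 0)
  'disagree' -> no (count: 0)
  'disobey' -> no (count: 0)
  'unhappy' -> no (count: 0)
  'pretest' -> no (count: 0)
  'rebuild' -> YES, starts with 're' (count: 1)
  'undo' -> no (count: 1)
  'rewrite' -> YES, starts with 're' (count: 2)
Total with prefix 're': 2

2


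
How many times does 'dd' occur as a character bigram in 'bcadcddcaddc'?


Scanning 'bcadcddcaddc' for bigram 'dd':
  Position 0: 'bc' -> no
  Position 1: 'ca' -> no
  Position 2: 'ad' -> no
  Position 3: 'dc' -> no
  Position 4: 'cd' -> no
  Position 5: 'dd' -> MATCH
  Position 6: 'dc' -> no
  Position 7: 'ca' -> no
  Position 8: 'ad' -> no
  Position 9: 'dd' -> MATCH
  Position 10: 'dc' -> no
Total matches: 2

2


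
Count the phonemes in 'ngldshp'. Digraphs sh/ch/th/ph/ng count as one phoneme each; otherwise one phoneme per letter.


Parsing 'ngldshp' greedily, digraphs first:
  'ng' -> digraph (1 consonant phoneme) (phonemes so far: 1)
  'l' -> consonant phoneme (phonemes so far: 2)
  'd' -> consonant phoneme (phonemes so far: 3)
  'sh' -> digraph (1 consonant phoneme) (phonemes so far: 4)
  'p' -> consonant phoneme (phonemes so far: 5)
Total phonemes: 5

5


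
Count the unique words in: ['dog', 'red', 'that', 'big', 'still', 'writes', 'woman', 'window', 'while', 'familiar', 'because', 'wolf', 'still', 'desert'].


Listing all tokens and tracking unique types:
  Token 1: 'dog' -> NEW (unique so far: 1)
  Token 2: 'red' -> NEW (unique so far: 2)
  Token 3: 'that' -> NEW (unique so far: 3)
  Token 4: 'big' -> NEW (unique so far: 4)
  Token 5: 'still' -> NEW (unique so far: 5)
  Token 6: 'writes' -> NEW (unique so far: 6)
  Token 7: 'woman' -> NEW (unique so far: 7)
  Token 8: 'window' -> NEW (unique so far: 8)
  Token 9: 'while' -> NEW (unique so far: 9)
  Token 10: 'familiar' -> NEW (unique so far: 10)
  Token 11: 'because' -> NEW (unique so far: 11)
  Token 12: 'wolf' -> NEW (unique so far: 12)
  Token 13: 'still' -> duplicate (unique so far: 12)
  Token 14: 'desert' -> NEW (unique so far: 13)
Unique types: ('because', 'big', 'desert', 'dog', 'familiar', 'red', 'still', 'that', 'while', 'window', 'wolf', 'woman', 'writes')
Vocabulary size: 13

13


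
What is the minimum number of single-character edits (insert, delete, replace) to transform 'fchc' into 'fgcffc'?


Building DP table for s1='fchc' (len 4) and s2='fgcffc' (len 6):
       f  g  c  f  f  c
    0  1  2  3  4  5  6
  f 1  0  1  2  3  4  5
  c 2  1  1  1  2  3  4
  h 3  2  2  2  2  3  4
  c 4  3  3  2  3  3  3
Edit distance = dp[4][6] = 3

3


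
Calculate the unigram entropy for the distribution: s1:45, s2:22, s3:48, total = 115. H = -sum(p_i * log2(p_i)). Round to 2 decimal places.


Computing entropy H = -sum(p_i * log2(p_i)):
  s1: p = 45/115 = 0.3913, -p*log2(p) = 0.5297
  s2: p = 22/115 = 0.1913, -p*log2(p) = 0.4565
  s3: p = 48/115 = 0.4174, -p*log2(p) = 0.5261
H = sum of terms = 1.5123
Rounded to 2 decimals: 1.51

1.51


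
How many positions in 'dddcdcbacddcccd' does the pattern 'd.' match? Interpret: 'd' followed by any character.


Pattern: d. means 'd' followed by any character.
Scanning 'dddcdcbacddcccd' position-by-position:
  Pos 0: window 'dd' -> MATCH
  Pos 1: window 'dd' -> MATCH
  Pos 2: window 'dc' -> MATCH
  Pos 3: window 'cd' -> no
  Pos 4: window 'dc' -> MATCH
  Pos 5: window 'cb' -> no
  Pos 6: window 'ba' -> no
  Pos 7: window 'ac' -> no
  Pos 8: window 'cd' -> no
  Pos 9: window 'dd' -> MATCH
  Pos 10: window 'dc' -> MATCH
  Pos 11: window 'cc' -> no
  Pos 12: window 'cc' -> no
  Pos 13: window 'cd' -> no
  Pos 14: window 'd' -> no
Total matches: 6

6


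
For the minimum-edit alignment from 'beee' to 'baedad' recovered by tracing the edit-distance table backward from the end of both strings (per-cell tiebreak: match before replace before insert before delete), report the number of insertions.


Edit distance = 4. Backtracking from cell (4, 6) with preference match > replace > insert > delete,
then listing the resulting alignment 'beee' -> 'baedad' left to right:
  Step 1: keep 'b'
  Step 2: insert 'a' [insertion #1]
  Step 3: keep 'e'
  Step 4: insert 'd' [insertion #2]
  Step 5: replace e->a
  Step 6: replace e->d
Total insertions: 2

2


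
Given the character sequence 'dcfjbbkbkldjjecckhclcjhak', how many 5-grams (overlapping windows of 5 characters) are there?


String 'dcfjbbkbkldjjecckhclcjhak' has length L = 25.
Number of overlapping n-grams = L - n + 1
Substituting: 25 - 5 + 1 = 21

21


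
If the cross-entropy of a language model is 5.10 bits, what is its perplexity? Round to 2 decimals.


Perplexity formula: PP = 2^H
H = 5.10
PP = 2^5.10
Decompose: 2^5.10 = 2^5 * 2^0.10
2^5 = 32, 2^0.10 ~ 1.0717735
PP ~ 32 * 1.0717735 = 34.2967520
Rounded to 2 decimals: 34.30

34.30


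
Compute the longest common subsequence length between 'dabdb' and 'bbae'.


DP table for LCS of 'dabdb' and 'bbae':
       b  b  a  e
    0  0  0  0  0
  d 0  0  0  0  0
  a 0  0  0  1  1
  b 0  1  1  1  1
  d 0  1  1  1  1
  b 0  1  2  2  2
LCS: 'bb'
LCS length = 2

2


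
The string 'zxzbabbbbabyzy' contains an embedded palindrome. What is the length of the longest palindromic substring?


Scanning 'zxzbabbbbabyzy' for palindromic substrings.
Substring at positions 3-10: 'babbbbab'.
Check: reverse('babbbbab') = 'babbbbab' -> palindrome confirmed.
Neighbouring characters ('z' / 'y') break symmetry, so it cannot extend further.
No longer palindromic substring exists; longest length = 8

8


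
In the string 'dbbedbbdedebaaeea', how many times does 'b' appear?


Scanning 'dbbedbbdedebaaeea' for 'b':
  Position 1: 'b' -> MATCH (count: 1)
  Position 2: 'b' -> MATCH (count: 2)
  Position 5: 'b' -> MATCH (count: 3)
  Position 6: 'b' -> MATCH (count: 4)
  Position 11: 'b' -> MATCH (count: 5)
Total occurrences of 'b': 5

5


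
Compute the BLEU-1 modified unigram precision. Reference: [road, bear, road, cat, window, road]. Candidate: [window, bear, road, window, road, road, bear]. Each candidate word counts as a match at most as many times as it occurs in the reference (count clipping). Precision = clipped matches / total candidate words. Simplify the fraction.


Reference word counts: {'bear': 1, 'cat': 1, 'road': 3, 'window': 1}
Checking each candidate word (with clipping):
  'window' -> in reference (ref count 1, used 1/1) -> match (matches: 1)
  'bear' -> in reference (ref count 1, used 1/1) -> match (matches: 2)
  'road' -> in reference (ref count 3, used 1/3) -> match (matches: 3)
  'window' -> ref count 1 already used up (1/1) -> clipped, no match (matches: 3)
  'road' -> in reference (ref count 3, used 2/3) -> match (matches: 4)
  'road' -> in reference (ref count 3, used 3/3) -> match (matches: 5)
  'bear' -> ref count 1 already used up (1/1) -> clipped, no match (matches: 5)
Clipped matches: 5, Candidate length: 7
Precision = 5/7

5/7


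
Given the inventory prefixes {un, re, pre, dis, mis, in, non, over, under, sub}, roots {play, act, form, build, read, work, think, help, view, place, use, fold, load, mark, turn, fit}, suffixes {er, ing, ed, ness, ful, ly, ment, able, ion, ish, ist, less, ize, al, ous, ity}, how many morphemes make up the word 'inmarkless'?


Segmenting 'inmarkless' against the inventory:
  'in' -> prefix (morpheme 1)
  'mark' -> root (morpheme 2)
  'less' -> suffix (morpheme 3)
Total morphemes: 3

3


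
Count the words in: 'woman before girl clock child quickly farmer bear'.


Counting words by splitting on spaces:
  Word 1: 'woman'
  Word 2: 'before'
  Word 3: 'girl'
  Word 4: 'clock'
  Word 5: 'child'
  Word 6: 'quickly'
  Word 7: 'farmer'
  Word 8: 'bear'
Total words: 8

8


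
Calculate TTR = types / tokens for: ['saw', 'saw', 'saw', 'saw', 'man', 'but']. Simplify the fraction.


Tokens: 6
Unique types: ('but', 'man', 'saw') = 3
TTR = 3/6
Simplify: divide both by 3 -> 1/2
TTR = 1/2

1/2


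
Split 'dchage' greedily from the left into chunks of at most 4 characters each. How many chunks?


'dchage' has 6 characters.
Chunking with max size 4:
  Chunk 1: 'dcha' (positions 0-3)
  Chunk 2: 'ge' (positions 4-5)
Total chunks: ceil(6 / 4) = 2

2


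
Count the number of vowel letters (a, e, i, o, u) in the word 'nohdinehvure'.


Scanning each character of 'nohdinehvure':
  Position 1: 'n' -> consonant (running count: 0)
  Position 2: 'o' -> vowel (running count: 1)
  Position 3: 'h' -> consonant (running count: 1)
  Position 4: 'd' -> consonant (running count: 1)
  Position 5: 'i' -> vowel (running count: 2)
  Position 6: 'n' -> consonant (running count: 2)
  Position 7: 'e' -> vowel (running count: 3)
  Position 8: 'h' -> consonant (running count: 3)
  Position 9: 'v' -> consonant (running count: 3)
  Position 10: 'u' -> vowel (running count: 4)
  Position 11: 'r' -> consonant (running count: 4)
  Position 12: 'e' -> vowel (running count: 5)
Total vowels: 5

5


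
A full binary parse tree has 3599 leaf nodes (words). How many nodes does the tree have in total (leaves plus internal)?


Leaf nodes (terminals): 3599
Internal nodes = n - 1 = 3599 - 1 = 3598
Total = leaves + internal = 3599 + 3598 = 7197

7197


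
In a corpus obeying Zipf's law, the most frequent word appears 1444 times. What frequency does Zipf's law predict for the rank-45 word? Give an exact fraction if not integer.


Zipf's law: freq(rank) = f1 / rank
f1 = 1444, rank = 45
freq = 1444 / 45
GCD(1444, 45) = 1
Simplified: 1444/45

1444/45


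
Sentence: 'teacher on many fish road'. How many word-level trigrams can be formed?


Word trigrams from [5] words:
  Trigram 1: (teacher on many)
  Trigram 2: (on many fish)
  Trigram 3: (many fish road)
Total word trigrams: 5 - 2 = 3

3


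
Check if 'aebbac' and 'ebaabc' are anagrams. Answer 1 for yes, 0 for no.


Sort characters of 'aebbac': 'aabbce'
Sort characters of 'ebaabc': 'aabbce'
Sorted forms match -> they ARE anagrams
Result: 1

1


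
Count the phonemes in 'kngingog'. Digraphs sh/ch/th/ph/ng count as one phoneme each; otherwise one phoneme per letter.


Parsing 'kngingog' greedily, digraphs first:
  'k' -> consonant phoneme (phonemes so far: 1)
  'ng' -> digraph (1 consonant phoneme) (phonemes so far: 2)
  'i' -> vowel phoneme (phonemes so far: 3)
  'ng' -> digraph (1 consonant phoneme) (phonemes so far: 4)
  'o' -> vowel phoneme (phonemes so far: 5)
  'g' -> consonant phoneme (phonemes so far: 6)
Total phonemes: 6

6


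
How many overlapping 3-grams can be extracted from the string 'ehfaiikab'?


String 'ehfaiikab' has length L = 9.
Number of overlapping n-grams = L - n + 1
Substituting: 9 - 3 + 1 = 7

7
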